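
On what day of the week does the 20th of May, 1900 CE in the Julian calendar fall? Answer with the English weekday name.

Saturday

In the Gregorian calendar this is 2 June 1900 (JDN 2415173).
Since JDN mod 7 = 5 (0 = Monday), the day is Saturday.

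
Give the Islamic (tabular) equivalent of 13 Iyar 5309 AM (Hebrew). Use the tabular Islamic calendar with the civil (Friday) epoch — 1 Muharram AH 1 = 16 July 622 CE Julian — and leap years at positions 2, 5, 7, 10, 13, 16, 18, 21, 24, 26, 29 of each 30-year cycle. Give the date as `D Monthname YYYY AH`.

13 Rabi' al-Thani 956 AH

Both dates share Julian Day Number 2286961; in the tabular Islamic calendar that is 13 Rabi' al-Thani 956 AH.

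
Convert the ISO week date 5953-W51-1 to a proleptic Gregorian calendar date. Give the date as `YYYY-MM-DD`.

5953-12-14

ISO week 1 of 5953 is the week containing the first Thursday of 5953.
Week 51, day 1 (Monday) lands on 5953-12-14.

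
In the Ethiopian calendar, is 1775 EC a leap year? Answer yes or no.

yes

1775 mod 4 = 3; in the Ethiopian calendar a year is leap when year mod 4 = 3, so it is a leap year.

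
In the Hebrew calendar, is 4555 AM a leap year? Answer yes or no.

yes

Hebrew year 4555 is year 14 of its 19-year Metonic cycle; leap years are at positions 3, 6, 8, 11, 14, 17, 19, so it is a leap year (13 months).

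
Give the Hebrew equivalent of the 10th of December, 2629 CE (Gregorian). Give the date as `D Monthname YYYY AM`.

Julian Day Number of the source date = 2681626.
Converting JDN 2681626 to the Hebrew calendar gives 2 Tevet 6390 AM.

2 Tevet 6390 AM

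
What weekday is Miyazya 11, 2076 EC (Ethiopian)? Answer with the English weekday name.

Equivalently 19 April 2084 Gregorian, JDN 2482335.
JDN 2482335 mod 7 = 2, and JDN 0 was a Monday, so this is a Wednesday.

Wednesday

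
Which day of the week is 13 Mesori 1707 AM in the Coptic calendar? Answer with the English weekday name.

Equivalently 19 August 1991 Gregorian, JDN 2448488.
JDN 2448488 mod 7 = 0, and JDN 0 was a Monday, so this is a Monday.

Monday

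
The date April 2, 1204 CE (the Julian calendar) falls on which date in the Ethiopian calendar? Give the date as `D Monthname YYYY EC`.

The source date corresponds to 9 April 1204 in the proleptic Gregorian calendar (JDN 2160911).
That day falls on 7 Miyazya 1196 EC in the Ethiopian calendar.

7 Miyazya 1196 EC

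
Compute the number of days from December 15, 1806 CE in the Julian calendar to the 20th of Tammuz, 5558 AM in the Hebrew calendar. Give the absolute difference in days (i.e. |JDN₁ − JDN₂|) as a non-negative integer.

First date → JDN 2381048; second date → JDN 2377951.
The interval is |2381048 − 2377951| = 3097 days.

3097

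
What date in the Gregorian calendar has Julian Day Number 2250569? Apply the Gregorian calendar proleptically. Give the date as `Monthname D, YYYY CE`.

September 30, 1449 CE

JDN 2451545 is 1 Jan 2000; 2250569 is −200976 days from there.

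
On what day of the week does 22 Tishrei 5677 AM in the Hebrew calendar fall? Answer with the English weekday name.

This is JDN 2421156 (19 October 1916 Gregorian).
Since JDN mod 7 = 3 (0 = Monday), the day is Thursday.

Thursday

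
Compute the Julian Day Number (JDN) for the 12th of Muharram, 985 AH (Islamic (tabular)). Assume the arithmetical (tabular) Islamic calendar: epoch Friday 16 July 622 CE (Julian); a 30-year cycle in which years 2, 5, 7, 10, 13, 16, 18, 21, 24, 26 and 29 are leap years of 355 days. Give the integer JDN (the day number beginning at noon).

2297148

In the proleptic Gregorian calendar the same day is 11 April 1577.
JDN 2400001 is 17 November 1858 CE (Gregorian), MJD 0; the target day is −102853 days from there, so JDN = 2297148.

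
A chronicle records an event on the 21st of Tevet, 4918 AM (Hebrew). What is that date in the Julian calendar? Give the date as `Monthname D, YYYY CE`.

December 24, 1157 CE

Both dates share Julian Day Number 2144010; in the Julian calendar that is 24 December 1157 CE.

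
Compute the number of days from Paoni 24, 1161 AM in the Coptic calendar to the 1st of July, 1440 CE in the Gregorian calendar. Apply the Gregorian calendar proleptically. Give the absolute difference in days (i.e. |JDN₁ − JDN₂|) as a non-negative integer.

1822

First date → JDN 2249013; second date → JDN 2247191.
The interval is |2249013 − 2247191| = 1822 days.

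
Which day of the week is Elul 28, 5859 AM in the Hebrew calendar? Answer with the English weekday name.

Equivalently 13 September 2099 Gregorian, JDN 2487960.
JDN 2487960 mod 7 = 6, and JDN 0 was a Monday, so this is a Sunday.

Sunday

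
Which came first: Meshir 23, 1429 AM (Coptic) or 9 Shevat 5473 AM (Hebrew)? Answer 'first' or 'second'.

second

The two dates have Julian Day Numbers 2346779 and 2346756 respectively.
Since 2346756 < 2346779, the second date comes first.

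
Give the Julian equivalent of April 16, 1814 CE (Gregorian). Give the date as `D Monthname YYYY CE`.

The Julian–Gregorian offset here is 12 days (Julian trailing).
16 April 1814 Gregorian − 12 days → 4 April 1814 Julian.

4 April 1814 CE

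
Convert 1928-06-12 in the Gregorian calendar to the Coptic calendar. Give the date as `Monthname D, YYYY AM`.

Both dates share Julian Day Number 2425410; in the Coptic calendar that is 5 Paoni 1644 AM.

Paoni 5, 1644 AM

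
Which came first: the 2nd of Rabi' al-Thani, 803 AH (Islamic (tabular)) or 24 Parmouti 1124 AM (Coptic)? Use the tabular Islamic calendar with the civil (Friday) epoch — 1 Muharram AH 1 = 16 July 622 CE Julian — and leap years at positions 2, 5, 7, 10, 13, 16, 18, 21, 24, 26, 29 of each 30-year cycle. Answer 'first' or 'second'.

first

Converting both to JDN: 2232732 vs 2235439; the smaller is the first.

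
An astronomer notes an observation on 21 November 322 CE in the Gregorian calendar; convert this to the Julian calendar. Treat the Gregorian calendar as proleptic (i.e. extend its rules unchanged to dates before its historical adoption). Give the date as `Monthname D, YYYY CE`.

November 20, 322 CE

The Julian–Gregorian offset here is 1 day (Julian trailing).
21 November 322 Gregorian − 1 day → 20 November 322 Julian.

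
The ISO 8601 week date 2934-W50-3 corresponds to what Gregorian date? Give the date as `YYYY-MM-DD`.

ISO week 1 of 2934 is the week containing the first Thursday of 2934.
Week 50, day 3 (Wednesday) lands on 2934-12-15.

2934-12-15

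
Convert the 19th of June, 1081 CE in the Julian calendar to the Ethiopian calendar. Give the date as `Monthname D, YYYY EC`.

The source date corresponds to 25 June 1081 in the proleptic Gregorian calendar (JDN 2116063).
That day falls on 25 Sene 1073 EC in the Ethiopian calendar.

Sene 25, 1073 EC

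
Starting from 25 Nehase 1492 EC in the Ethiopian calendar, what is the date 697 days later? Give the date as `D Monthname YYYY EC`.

22 Hamle 1494 EC

JDN of 25 Nehase 1492 EC = 2269163.
2269163 + 697 = 2269860.
JDN 2269860 in the Ethiopian calendar is 22 Hamle 1494 EC.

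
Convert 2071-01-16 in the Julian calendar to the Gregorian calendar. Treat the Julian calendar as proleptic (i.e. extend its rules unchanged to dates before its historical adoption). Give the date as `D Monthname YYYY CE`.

29 January 2071 CE

At this point the Julian calendar is 13 days behind the Gregorian.
16 January 2071 Julian + 13 days → 29 January 2071 Gregorian.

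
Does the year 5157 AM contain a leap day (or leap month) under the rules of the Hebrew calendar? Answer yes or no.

yes

Hebrew year 5157 is year 8 of its 19-year Metonic cycle; leap years are at positions 3, 6, 8, 11, 14, 17, 19, so it is a leap year (13 months).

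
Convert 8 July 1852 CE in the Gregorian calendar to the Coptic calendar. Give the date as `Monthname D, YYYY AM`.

Both dates share Julian Day Number 2397678; in the Coptic calendar that is 2 Epip 1568 AM.

Epip 2, 1568 AM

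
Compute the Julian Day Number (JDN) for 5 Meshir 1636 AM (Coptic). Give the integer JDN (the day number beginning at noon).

Equivalently 13 February 1920 (Gregorian).
JDN 2451545 is 1 January 2000 CE (Gregorian); the target day is −29177 days from there, so JDN = 2422368.

2422368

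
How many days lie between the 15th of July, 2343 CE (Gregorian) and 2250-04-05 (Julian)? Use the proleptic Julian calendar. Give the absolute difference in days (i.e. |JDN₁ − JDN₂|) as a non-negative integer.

JDN of the first date = 2577018.
JDN of the second date = 2542965.
|2542965 − 2577018| = 34053.

34053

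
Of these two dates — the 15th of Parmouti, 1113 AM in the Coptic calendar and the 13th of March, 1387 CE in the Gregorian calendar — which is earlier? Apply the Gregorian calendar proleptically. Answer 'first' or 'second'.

second

First date → JDN 2231412; second date → JDN 2227723.
JDN 2227723 < JDN 2231412, so the second date is earlier.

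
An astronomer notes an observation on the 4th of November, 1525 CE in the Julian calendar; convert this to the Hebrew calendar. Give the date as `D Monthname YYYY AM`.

Both dates share Julian Day Number 2278372; in the Hebrew calendar that is 18 Cheshvan 5286 AM.

18 Cheshvan 5286 AM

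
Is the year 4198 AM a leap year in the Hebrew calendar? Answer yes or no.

no

Hebrew year 4198 is year 18 of its 19-year Metonic cycle; leap years are at positions 3, 6, 8, 11, 14, 17, 19, so it is a common year (12 months).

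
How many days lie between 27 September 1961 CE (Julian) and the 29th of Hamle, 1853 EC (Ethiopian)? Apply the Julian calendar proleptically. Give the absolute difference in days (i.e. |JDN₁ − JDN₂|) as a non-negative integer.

36591

First date → JDN 2437583; second date → JDN 2400992.
The interval is |2437583 − 2400992| = 36591 days.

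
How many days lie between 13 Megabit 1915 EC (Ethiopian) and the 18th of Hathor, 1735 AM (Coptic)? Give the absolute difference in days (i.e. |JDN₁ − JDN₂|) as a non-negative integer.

First date → JDN 2423501; second date → JDN 2458450.
The interval is |2423501 − 2458450| = 34949 days.

34949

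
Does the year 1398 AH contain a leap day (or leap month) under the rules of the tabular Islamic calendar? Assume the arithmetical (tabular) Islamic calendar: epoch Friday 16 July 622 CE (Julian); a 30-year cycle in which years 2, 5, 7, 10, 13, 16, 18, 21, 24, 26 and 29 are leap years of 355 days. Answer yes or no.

Year 1398 AH is year 18 of its 30-year cycle; leap positions are 2, 5, 7, 10, 13, 16, 18, 21, 24, 26, 29, so it is a leap year (355 days).

yes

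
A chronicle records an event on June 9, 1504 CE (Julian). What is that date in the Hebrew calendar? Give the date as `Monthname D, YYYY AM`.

Sivan 27, 5264 AM

Julian Day Number of the source date = 2270554.
Converting JDN 2270554 to the Hebrew calendar gives 27 Sivan 5264 AM.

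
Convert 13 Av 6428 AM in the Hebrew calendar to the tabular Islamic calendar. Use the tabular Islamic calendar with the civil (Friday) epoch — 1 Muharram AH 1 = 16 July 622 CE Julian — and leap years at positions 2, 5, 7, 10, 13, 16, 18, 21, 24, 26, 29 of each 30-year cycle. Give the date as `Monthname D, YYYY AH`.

Dhu al-Qa'dah 12, 2109 AH

Julian Day Number of the source date = 2695751.
Converting JDN 2695751 to the tabular Islamic calendar gives 12 Dhu al-Qa'dah 2109 AH.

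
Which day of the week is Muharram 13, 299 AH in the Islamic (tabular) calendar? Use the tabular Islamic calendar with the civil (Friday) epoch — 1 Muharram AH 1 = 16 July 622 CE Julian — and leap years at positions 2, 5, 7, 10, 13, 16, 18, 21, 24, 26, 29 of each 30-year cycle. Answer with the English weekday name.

Tuesday

In the proleptic Gregorian calendar this is 15 September 911 (JDN 2054053).
JDN 2054053 mod 7 = 1, and JDN 0 was a Monday, so this is a Tuesday.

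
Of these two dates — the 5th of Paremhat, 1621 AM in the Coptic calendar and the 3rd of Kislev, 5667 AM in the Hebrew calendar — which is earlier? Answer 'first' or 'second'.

First date → JDN 2416919; second date → JDN 2417535.
JDN 2416919 < JDN 2417535, so the first date is earlier.

first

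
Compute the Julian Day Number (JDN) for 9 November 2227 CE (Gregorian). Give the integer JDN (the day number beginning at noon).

JDN 2451545 is 1 January 2000 CE (Gregorian); the target day is +83222 days from there, so JDN = 2534767.

2534767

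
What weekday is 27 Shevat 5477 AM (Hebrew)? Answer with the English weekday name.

Monday

This is JDN 2348220 (8 February 1717 Gregorian).
JDN 2348220 mod 7 = 0, and JDN 0 was a Monday, so this is a Monday.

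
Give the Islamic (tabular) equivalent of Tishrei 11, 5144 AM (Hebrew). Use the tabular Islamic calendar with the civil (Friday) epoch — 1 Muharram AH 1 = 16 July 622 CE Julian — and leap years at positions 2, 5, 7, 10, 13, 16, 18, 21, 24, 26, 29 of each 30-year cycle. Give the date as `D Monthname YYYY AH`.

Julian Day Number of the source date = 2226449.
Converting JDN 2226449 to the tabular Islamic calendar gives 10 Rajab 785 AH.

10 Rajab 785 AH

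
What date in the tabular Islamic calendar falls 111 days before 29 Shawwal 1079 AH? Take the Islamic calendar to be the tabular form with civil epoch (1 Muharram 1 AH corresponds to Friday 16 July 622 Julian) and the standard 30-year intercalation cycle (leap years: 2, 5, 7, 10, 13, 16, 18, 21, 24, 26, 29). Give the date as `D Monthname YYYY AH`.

7 Rajab 1079 AH

The starting date is JDN 2330741; 2330741 − 111 = 2330630.
JDN 2330630 corresponds to 7 Rajab 1079 AH.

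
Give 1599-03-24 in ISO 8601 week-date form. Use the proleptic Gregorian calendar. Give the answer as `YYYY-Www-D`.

1599-W12-3

The weekday is Wednesday (ISO weekday 3).
That Wednesday belongs to ISO week 12 of ISO year 1599.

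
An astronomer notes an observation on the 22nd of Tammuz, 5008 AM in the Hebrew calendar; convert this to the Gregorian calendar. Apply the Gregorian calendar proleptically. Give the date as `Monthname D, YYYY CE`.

Both dates share Julian Day Number 2177085; in the Gregorian calendar that is 21 July 1248 CE.

July 21, 1248 CE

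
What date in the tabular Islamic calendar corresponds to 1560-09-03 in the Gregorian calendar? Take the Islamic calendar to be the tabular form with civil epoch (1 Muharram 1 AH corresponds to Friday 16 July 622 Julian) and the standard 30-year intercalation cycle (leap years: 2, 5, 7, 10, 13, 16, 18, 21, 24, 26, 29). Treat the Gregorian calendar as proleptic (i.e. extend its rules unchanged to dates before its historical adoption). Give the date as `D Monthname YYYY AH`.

2 Dhu al-Hijjah 967 AH

Julian Day Number of the source date = 2291084.
Converting JDN 2291084 to the tabular Islamic calendar gives 2 Dhu al-Hijjah 967 AH.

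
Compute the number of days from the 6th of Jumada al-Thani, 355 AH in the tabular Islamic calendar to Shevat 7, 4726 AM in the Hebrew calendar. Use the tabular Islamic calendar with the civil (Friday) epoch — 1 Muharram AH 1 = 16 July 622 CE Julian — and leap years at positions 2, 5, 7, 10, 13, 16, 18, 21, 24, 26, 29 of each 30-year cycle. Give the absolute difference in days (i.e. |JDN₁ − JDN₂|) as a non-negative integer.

149

First date → JDN 2074039; second date → JDN 2073890.
The interval is |2074039 − 2073890| = 149 days.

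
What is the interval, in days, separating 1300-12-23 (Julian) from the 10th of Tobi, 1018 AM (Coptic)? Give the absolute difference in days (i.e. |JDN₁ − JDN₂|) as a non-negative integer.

378

JDN of the first date = 2196240.
JDN of the second date = 2196618.
|2196618 − 2196240| = 378.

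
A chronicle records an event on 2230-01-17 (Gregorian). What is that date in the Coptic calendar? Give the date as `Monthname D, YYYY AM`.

Both dates share Julian Day Number 2535567; in the Coptic calendar that is 7 Tobi 1946 AM.

Tobi 7, 1946 AM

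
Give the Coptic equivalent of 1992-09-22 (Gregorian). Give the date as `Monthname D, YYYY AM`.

Thout 12, 1709 AM

Both dates share Julian Day Number 2448888; in the Coptic calendar that is 12 Thout 1709 AM.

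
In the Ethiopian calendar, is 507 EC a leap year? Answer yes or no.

yes

507 mod 4 = 3; in the Ethiopian calendar a year is leap when year mod 4 = 3, so it is a leap year.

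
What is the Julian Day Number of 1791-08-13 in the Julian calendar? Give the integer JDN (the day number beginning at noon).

2375445

Equivalently 24 August 1791 (Gregorian).
JDN 2451545 is 1 January 2000 CE (Gregorian); the target day is −76100 days from there, so JDN = 2375445.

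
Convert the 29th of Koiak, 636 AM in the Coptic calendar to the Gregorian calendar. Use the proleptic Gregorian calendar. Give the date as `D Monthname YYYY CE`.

Both dates share Julian Day Number 2057082; in the Gregorian calendar that is 31 December 919 CE.

31 December 919 CE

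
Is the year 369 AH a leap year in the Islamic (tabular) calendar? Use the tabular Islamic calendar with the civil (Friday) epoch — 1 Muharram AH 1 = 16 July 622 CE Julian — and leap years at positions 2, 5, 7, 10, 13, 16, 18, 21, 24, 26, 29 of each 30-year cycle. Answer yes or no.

Year 369 AH is year 9 of its 30-year cycle; leap positions are 2, 5, 7, 10, 13, 16, 18, 21, 24, 26, 29, so it is a common year (354 days).

no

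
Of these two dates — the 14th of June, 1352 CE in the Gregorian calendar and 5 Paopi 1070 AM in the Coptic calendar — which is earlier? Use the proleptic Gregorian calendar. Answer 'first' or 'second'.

first

The two dates have Julian Day Numbers 2215033 and 2215516 respectively.
Since 2215033 < 2215516, the first date comes first.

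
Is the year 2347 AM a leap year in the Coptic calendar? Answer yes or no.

yes

2347 mod 4 = 3; in the Coptic calendar a year is leap when year mod 4 = 3, so it is a leap year.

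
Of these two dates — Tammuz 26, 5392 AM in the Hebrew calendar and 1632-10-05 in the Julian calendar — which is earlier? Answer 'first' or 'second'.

first

First date → JDN 2317332; second date → JDN 2317424.
JDN 2317332 < JDN 2317424, so the first date is earlier.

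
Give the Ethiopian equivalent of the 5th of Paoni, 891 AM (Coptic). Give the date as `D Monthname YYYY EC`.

5 Sene 1167 EC

Julian Day Number of the source date = 2150376.
Converting JDN 2150376 to the Ethiopian calendar gives 5 Sene 1167 EC.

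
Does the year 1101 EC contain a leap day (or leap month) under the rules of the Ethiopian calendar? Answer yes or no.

no

1101 mod 4 = 1; in the Ethiopian calendar a year is leap when year mod 4 = 3, so it is a common year.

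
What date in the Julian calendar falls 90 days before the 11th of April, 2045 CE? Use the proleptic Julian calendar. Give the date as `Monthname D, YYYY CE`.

The starting date is JDN 2468095; 2468095 − 90 = 2468005.
JDN 2468005 corresponds to January 11, 2045 CE.

January 11, 2045 CE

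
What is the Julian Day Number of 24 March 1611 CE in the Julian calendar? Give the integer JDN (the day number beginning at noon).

2309558

In the Gregorian calendar the same day is 3 April 1611.
JDN 2400001 is 17 November 1858 CE (Gregorian), MJD 0; the target day is −90443 days from there, so JDN = 2309558.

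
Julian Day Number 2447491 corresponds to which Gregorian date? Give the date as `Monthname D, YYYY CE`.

November 25, 1988 CE

Counting from JDN 2299161 = 15 Oct 1582 gives an offset of 148330 days.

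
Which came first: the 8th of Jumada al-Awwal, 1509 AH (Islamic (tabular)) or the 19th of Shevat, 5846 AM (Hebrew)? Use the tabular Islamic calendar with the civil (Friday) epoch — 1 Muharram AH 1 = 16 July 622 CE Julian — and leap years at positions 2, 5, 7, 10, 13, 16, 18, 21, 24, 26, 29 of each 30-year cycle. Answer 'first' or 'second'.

Converting both to JDN: 2482950 vs 2482990; the smaller is the first.

first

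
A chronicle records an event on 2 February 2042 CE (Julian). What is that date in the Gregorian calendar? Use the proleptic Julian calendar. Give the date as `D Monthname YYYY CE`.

For dates in this range the Gregorian date is 13 days ahead of the Julian.
2 February 2042 Julian + 13 days → 15 February 2042 Gregorian.

15 February 2042 CE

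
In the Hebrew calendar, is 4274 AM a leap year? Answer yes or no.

no

Hebrew year 4274 is year 18 of its 19-year Metonic cycle; leap years are at positions 3, 6, 8, 11, 14, 17, 19, so it is a common year (12 months).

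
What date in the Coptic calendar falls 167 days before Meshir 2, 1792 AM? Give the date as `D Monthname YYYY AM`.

Counting 167 days back from JDN 2479344 reaches JDN 2479177, which is 21 Mesori 1791 AM.

21 Mesori 1791 AM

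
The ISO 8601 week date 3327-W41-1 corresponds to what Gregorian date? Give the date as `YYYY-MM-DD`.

3327-10-06

ISO week 1 of 3327 is the week containing the first Thursday of 3327.
Week 41, day 1 (Monday) lands on 3327-10-06.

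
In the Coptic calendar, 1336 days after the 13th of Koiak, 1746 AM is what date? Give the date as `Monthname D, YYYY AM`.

Counting 1336 days forward from JDN 2462493 reaches JDN 2463829, which is Mesori 13, 1749 AM.

Mesori 13, 1749 AM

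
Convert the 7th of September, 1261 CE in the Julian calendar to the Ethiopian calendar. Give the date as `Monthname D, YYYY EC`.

Meskerem 10, 1254 EC

Both dates share Julian Day Number 2181888; in the Ethiopian calendar that is 10 Meskerem 1254 EC.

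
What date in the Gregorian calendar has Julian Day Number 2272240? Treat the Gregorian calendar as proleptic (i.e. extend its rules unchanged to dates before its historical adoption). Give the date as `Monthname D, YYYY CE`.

Counting from JDN 2299161 = 15 Oct 1582 gives an offset of -26921 days.

January 30, 1509 CE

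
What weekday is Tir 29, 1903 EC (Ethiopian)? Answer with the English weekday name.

This is JDN 2419074 (6 February 1911 Gregorian).
Since JDN mod 7 = 0 (0 = Monday), the day is Monday.

Monday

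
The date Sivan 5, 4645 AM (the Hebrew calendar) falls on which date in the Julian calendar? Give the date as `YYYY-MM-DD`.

0885-05-22

The source date corresponds to 26 May 885 in the proleptic Gregorian calendar (JDN 2044446).
That day falls on 22 May 885 CE in the Julian calendar.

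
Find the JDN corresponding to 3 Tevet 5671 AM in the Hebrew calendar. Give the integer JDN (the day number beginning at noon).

2419040

Equivalently 3 January 1911 (Gregorian).
JDN 2400001 is 17 November 1858 CE (Gregorian), MJD 0; the target day is +19039 days from there, so JDN = 2419040.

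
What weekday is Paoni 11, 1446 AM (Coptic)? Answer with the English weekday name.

This is JDN 2353096 (16 June 1730 Gregorian).
JDN 2353096 mod 7 = 4, and JDN 0 was a Monday, so this is a Friday.

Friday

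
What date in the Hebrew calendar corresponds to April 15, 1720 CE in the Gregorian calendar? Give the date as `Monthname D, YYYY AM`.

Nisan 7, 5480 AM

Julian Day Number of the source date = 2349382.
Converting JDN 2349382 to the Hebrew calendar gives 7 Nisan 5480 AM.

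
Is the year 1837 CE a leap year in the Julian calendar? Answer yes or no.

1837 mod 4 = 1, so it is a common year in the Julian calendar.

no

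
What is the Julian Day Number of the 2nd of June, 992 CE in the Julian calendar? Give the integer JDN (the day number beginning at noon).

Equivalently 7 June 992 (proleptic Gregorian).
JDN 2451545 is 1 January 2000 CE (Gregorian); the target day is −368006 days from there, so JDN = 2083539.

2083539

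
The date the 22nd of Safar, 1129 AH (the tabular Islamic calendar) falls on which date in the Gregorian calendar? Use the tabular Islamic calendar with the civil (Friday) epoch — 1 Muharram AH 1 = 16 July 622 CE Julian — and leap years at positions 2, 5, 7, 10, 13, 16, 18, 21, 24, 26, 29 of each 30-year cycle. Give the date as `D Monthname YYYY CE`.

5 February 1717 CE

Julian Day Number of the source date = 2348217.
Converting JDN 2348217 to the Gregorian calendar gives 5 February 1717 CE.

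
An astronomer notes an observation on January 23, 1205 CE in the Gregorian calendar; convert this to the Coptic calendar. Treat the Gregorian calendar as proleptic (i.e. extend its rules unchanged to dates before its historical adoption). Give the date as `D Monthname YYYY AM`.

21 Tobi 921 AM

Julian Day Number of the source date = 2161200.
Converting JDN 2161200 to the Coptic calendar gives 21 Tobi 921 AM.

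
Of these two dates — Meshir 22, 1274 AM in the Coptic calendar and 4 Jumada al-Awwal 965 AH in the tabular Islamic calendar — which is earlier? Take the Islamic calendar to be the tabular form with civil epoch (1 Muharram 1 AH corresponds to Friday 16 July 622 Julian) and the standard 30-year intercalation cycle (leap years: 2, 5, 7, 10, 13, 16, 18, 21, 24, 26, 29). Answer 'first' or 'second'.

Converting both to JDN: 2290164 vs 2290170; the smaller is the first.

first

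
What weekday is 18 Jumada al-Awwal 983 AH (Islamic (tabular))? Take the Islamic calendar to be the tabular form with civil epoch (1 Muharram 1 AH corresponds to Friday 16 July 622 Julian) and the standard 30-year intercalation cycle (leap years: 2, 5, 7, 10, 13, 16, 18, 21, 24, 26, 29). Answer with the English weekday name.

This is JDN 2296563 (4 September 1575 Gregorian).
JDN 2296563 mod 7 = 3, and JDN 0 was a Monday, so this is a Thursday.

Thursday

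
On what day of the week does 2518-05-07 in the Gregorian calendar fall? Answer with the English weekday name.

JDN 2640867 mod 7 = 5, and JDN 0 was a Monday, so this is a Saturday.

Saturday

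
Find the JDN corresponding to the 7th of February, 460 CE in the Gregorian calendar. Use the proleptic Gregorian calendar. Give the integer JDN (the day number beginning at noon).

JDN 2400001 is 17 November 1858 CE (Gregorian), MJD 0; the target day is −510892 days from there, so JDN = 1889109.

1889109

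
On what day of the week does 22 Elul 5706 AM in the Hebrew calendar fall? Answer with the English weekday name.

Wednesday

In the Gregorian calendar this is 18 September 1946 (JDN 2432082).
2432082 ≡ 2 (mod 7); counting from Monday = 0 gives Wednesday.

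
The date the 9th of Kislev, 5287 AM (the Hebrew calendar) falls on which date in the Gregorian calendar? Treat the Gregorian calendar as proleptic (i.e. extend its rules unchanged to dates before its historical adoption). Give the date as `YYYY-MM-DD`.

Julian Day Number of the source date = 2278747.
Converting JDN 2278747 to the Gregorian calendar gives 24 November 1526 CE.

1526-11-24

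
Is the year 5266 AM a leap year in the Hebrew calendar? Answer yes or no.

yes

Hebrew year 5266 is year 3 of its 19-year Metonic cycle; leap years are at positions 3, 6, 8, 11, 14, 17, 19, so it is a leap year (13 months).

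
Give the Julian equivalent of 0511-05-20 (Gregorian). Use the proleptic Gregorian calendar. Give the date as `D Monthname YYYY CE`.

18 May 511 CE

At this point the Julian calendar is 2 days behind the Gregorian.
20 May 511 Gregorian − 2 days → 18 May 511 Julian.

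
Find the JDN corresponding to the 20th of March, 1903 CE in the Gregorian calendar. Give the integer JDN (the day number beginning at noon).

2416194

JDN 2451545 is 1 January 2000 CE (Gregorian); the target day is −35351 days from there, so JDN = 2416194.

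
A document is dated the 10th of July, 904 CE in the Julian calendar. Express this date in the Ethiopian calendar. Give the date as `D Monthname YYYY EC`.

Julian Day Number of the source date = 2051435.
Converting JDN 2051435 to the Ethiopian calendar gives 16 Hamle 896 EC.

16 Hamle 896 EC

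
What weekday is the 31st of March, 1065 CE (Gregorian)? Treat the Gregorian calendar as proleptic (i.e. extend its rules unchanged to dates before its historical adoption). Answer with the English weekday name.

JDN 2110133 mod 7 = 4, and JDN 0 was a Monday, so this is a Friday.

Friday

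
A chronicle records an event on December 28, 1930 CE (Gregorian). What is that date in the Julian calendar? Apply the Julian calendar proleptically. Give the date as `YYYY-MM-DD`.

The Julian–Gregorian offset here is 13 days (Julian trailing).
28 December 1930 Gregorian − 13 days → 15 December 1930 Julian.

1930-12-15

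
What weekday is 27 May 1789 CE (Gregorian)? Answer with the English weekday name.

2374626 ≡ 2 (mod 7); counting from Monday = 0 gives Wednesday.

Wednesday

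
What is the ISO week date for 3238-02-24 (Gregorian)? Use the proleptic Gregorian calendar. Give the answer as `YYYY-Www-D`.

The weekday is Wednesday (ISO weekday 3).
That Wednesday belongs to ISO week 8 of ISO year 3238.

3238-W08-3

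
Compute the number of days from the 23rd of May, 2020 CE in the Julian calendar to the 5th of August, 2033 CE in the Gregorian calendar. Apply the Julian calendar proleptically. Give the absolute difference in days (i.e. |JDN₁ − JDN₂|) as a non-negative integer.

4809

First date → JDN 2459006; second date → JDN 2463815.
The interval is |2459006 − 2463815| = 4809 days.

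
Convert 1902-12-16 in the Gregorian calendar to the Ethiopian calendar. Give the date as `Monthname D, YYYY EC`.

Both dates share Julian Day Number 2416100; in the Ethiopian calendar that is 7 Tahsas 1895 EC.

Tahsas 7, 1895 EC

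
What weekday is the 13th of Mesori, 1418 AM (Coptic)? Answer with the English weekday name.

Thursday

Equivalently 17 August 1702 Gregorian, JDN 2342931.
2342931 ≡ 3 (mod 7); counting from Monday = 0 gives Thursday.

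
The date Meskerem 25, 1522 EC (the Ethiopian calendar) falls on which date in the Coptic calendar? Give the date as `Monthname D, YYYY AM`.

Both dates share Julian Day Number 2279790; in the Coptic calendar that is 25 Thout 1246 AM.

Thout 25, 1246 AM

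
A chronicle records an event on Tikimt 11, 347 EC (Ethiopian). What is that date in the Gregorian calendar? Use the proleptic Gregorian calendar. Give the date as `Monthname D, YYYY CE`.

Both dates share Julian Day Number 1850637; in the Gregorian calendar that is 9 October 354 CE.

October 9, 354 CE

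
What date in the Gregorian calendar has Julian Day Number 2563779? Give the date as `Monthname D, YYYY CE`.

JDN 2451545 is 1 Jan 2000; 2563779 is +112234 days from there.

April 16, 2307 CE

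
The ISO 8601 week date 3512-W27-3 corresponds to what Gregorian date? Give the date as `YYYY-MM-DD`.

3512-07-03

ISO week 1 of 3512 is the week containing the first Thursday of 3512.
Week 27, day 3 (Wednesday) lands on 3512-07-03.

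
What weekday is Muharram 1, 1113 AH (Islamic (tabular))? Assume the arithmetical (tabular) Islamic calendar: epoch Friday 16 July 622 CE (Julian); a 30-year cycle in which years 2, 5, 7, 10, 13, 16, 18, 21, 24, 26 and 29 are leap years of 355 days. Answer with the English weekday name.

Equivalently 8 June 1701 Gregorian, JDN 2342496.
2342496 ≡ 2 (mod 7); counting from Monday = 0 gives Wednesday.

Wednesday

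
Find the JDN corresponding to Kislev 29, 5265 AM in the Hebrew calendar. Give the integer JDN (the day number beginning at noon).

Equivalently 16 December 1504 (proleptic Gregorian).
JDN 2400001 is 17 November 1858 CE (Gregorian), MJD 0; the target day is −129267 days from there, so JDN = 2270734.

2270734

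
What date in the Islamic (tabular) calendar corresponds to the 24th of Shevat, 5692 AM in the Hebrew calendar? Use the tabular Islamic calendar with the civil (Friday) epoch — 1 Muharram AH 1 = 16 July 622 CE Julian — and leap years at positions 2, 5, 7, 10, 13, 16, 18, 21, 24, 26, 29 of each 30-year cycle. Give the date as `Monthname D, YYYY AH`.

The source date corresponds to 1 February 1932 in the Gregorian calendar (JDN 2426739).
That day falls on 23 Ramadan 1350 AH in the tabular Islamic calendar.

Ramadan 23, 1350 AH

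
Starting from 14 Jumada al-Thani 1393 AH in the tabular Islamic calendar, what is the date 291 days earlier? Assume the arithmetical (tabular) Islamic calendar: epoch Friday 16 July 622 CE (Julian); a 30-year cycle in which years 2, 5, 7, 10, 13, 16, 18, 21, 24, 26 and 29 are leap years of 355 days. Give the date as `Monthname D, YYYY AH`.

Counting 291 days back from JDN 2441879 reaches JDN 2441588, which is Sha'ban 18, 1392 AH.

Sha'ban 18, 1392 AH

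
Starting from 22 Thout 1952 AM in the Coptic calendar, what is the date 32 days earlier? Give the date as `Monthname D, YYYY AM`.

Mesori 26, 1951 AM

Counting 32 days back from JDN 2537654 reaches JDN 2537622, which is Mesori 26, 1951 AM.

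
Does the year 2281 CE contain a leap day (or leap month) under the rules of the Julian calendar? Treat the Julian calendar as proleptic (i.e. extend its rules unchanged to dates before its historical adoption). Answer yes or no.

no

2281 mod 4 = 1, so it is a common year in the Julian calendar.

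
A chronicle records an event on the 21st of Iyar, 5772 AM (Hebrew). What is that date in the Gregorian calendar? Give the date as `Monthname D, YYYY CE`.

May 13, 2012 CE

Both dates share Julian Day Number 2456061; in the Gregorian calendar that is 13 May 2012 CE.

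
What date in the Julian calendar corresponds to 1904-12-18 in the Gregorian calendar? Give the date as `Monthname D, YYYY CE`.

For dates in this range the Gregorian date is 13 days ahead of the Julian.
18 December 1904 Gregorian − 13 days → 5 December 1904 Julian.

December 5, 1904 CE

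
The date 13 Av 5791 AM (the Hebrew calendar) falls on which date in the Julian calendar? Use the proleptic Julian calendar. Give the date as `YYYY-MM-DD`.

Julian Day Number of the source date = 2463081.
Converting JDN 2463081 to the Julian calendar gives 20 July 2031 CE.

2031-07-20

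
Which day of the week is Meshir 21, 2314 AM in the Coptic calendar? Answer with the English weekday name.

Sunday

This is JDN 2670023 (4 March 2598 Gregorian).
JDN 2670023 mod 7 = 6, and JDN 0 was a Monday, so this is a Sunday.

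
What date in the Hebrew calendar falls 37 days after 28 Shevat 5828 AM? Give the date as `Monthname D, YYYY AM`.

The starting date is JDN 2476413; 2476413 + 37 = 2476450.
JDN 2476450 corresponds to Adar II 5, 5828 AM.

Adar II 5, 5828 AM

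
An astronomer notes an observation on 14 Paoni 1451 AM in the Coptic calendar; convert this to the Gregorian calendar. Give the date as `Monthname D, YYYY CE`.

Julian Day Number of the source date = 2354925.
Converting JDN 2354925 to the Gregorian calendar gives 19 June 1735 CE.

June 19, 1735 CE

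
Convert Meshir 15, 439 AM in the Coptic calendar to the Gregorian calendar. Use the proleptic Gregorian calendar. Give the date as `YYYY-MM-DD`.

Both dates share Julian Day Number 1985173; in the Gregorian calendar that is 13 February 723 CE.

0723-02-13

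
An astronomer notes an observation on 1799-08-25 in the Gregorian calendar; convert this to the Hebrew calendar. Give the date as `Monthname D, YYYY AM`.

Both dates share Julian Day Number 2378368; in the Hebrew calendar that is 24 Av 5559 AM.

Av 24, 5559 AM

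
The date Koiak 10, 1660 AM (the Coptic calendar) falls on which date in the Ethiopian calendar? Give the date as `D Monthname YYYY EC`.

Julian Day Number of the source date = 2431079.
Converting JDN 2431079 to the Ethiopian calendar gives 10 Tahsas 1936 EC.

10 Tahsas 1936 EC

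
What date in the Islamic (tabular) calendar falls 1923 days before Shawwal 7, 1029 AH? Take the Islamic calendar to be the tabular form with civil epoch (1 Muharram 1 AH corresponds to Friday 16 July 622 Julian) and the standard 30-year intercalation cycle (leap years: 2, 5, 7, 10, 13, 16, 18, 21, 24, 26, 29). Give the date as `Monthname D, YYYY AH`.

JDN of Shawwal 7, 1029 AH = 2313001.
2313001 − 1923 = 2311078.
JDN 2311078 in the tabular Islamic calendar is Jumada al-Awwal 4, 1024 AH.

Jumada al-Awwal 4, 1024 AH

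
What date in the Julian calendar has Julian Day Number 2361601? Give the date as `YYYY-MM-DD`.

1753-09-17

The Gregorian equivalent of JDN 2361601 is 28 September 1753.
In the Julian calendar that day is 1753-09-17.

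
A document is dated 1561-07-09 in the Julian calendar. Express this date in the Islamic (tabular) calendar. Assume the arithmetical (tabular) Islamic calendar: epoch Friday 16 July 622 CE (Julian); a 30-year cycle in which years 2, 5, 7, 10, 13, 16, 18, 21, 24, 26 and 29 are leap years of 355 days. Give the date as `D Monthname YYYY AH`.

25 Shawwal 968 AH

Both dates share Julian Day Number 2291403; in the tabular Islamic calendar that is 25 Shawwal 968 AH.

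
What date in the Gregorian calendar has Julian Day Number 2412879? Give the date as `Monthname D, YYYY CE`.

February 19, 1894 CE

JDN 2451545 is 1 Jan 2000; 2412879 is −38666 days from there.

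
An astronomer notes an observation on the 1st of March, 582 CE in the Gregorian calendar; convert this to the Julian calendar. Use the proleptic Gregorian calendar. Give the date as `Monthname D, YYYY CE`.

February 27, 582 CE

At this point the Julian calendar is 2 days behind the Gregorian.
1 March 582 Gregorian − 2 days → 27 February 582 Julian.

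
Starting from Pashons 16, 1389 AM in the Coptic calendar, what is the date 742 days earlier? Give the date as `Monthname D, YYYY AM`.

Pashons 5, 1387 AM

The starting date is JDN 2332252; 2332252 − 742 = 2331510.
JDN 2331510 corresponds to Pashons 5, 1387 AM.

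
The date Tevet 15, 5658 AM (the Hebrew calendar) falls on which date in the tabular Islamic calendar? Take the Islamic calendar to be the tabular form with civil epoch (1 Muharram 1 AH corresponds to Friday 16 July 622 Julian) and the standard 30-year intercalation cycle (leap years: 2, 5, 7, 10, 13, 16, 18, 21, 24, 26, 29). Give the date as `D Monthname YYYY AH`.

15 Sha'ban 1315 AH

Both dates share Julian Day Number 2414299; in the tabular Islamic calendar that is 15 Sha'ban 1315 AH.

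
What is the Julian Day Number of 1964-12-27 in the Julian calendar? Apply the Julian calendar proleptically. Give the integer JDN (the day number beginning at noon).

In the Gregorian calendar the same day is 9 January 1965.
JDN 2451545 is 1 January 2000 CE (Gregorian); the target day is −12775 days from there, so JDN = 2438770.

2438770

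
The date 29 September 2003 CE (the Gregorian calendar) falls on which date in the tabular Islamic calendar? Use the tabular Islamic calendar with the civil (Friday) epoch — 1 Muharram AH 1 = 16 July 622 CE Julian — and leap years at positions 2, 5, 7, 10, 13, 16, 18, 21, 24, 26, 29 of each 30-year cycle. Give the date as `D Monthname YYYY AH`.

Both dates share Julian Day Number 2452912; in the tabular Islamic calendar that is 2 Sha'ban 1424 AH.

2 Sha'ban 1424 AH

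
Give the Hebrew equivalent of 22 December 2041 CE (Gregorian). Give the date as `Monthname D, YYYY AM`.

Kislev 29, 5802 AM

Both dates share Julian Day Number 2466876; in the Hebrew calendar that is 29 Kislev 5802 AM.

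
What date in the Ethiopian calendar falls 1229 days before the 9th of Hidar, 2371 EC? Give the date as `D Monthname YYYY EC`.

1 Hamle 2367 EC

The starting date is JDN 2589931; 2589931 − 1229 = 2588702.
JDN 2588702 corresponds to 1 Hamle 2367 EC.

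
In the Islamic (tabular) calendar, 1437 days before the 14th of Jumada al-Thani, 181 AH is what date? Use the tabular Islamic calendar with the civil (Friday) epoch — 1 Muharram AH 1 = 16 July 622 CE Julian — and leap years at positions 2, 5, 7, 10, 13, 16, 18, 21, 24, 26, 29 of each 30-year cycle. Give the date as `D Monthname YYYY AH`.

24 Jumada al-Awwal 177 AH

Counting 1437 days back from JDN 2012387 reaches JDN 2010950, which is 24 Jumada al-Awwal 177 AH.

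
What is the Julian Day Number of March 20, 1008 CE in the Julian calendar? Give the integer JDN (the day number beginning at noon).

2089309

Equivalently 26 March 1008 (proleptic Gregorian).
JDN 2400001 is 17 November 1858 CE (Gregorian), MJD 0; the target day is −310692 days from there, so JDN = 2089309.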